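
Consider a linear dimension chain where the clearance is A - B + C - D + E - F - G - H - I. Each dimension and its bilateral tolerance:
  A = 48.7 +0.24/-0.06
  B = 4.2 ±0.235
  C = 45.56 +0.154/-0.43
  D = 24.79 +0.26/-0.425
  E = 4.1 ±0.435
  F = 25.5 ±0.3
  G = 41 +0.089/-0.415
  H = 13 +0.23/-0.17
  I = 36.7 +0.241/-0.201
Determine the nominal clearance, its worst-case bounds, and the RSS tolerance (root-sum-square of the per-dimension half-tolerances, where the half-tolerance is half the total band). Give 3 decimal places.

Stack each dimension's contribution:
  +A: nom +48.700 → Σnom=48.700; wc +0.240/-0.060 → slack +0.240/-0.060; half-tol=0.150, Σhalf²=0.022500
  -B: nom -4.200 → Σnom=44.500; wc +0.235/-0.235 → slack +0.475/-0.295; half-tol=0.235, Σhalf²=0.077725
  +C: nom +45.560 → Σnom=90.060; wc +0.154/-0.430 → slack +0.629/-0.725; half-tol=0.292, Σhalf²=0.162989
  -D: nom -24.790 → Σnom=65.270; wc +0.425/-0.260 → slack +1.054/-0.985; half-tol=0.343, Σhalf²=0.280295
  +E: nom +4.100 → Σnom=69.370; wc +0.435/-0.435 → slack +1.489/-1.420; half-tol=0.435, Σhalf²=0.469520
  -F: nom -25.500 → Σnom=43.870; wc +0.300/-0.300 → slack +1.789/-1.720; half-tol=0.300, Σhalf²=0.559520
  -G: nom -41.000 → Σnom=2.870; wc +0.415/-0.089 → slack +2.204/-1.809; half-tol=0.252, Σhalf²=0.623024
  -H: nom -13.000 → Σnom=-10.130; wc +0.170/-0.230 → slack +2.374/-2.039; half-tol=0.200, Σhalf²=0.663024
  -I: nom -36.700 → Σnom=-46.830; wc +0.201/-0.241 → slack +2.575/-2.280; half-tol=0.221, Σhalf²=0.711865
Nominal = -46.830. Worst-case = [-46.830 - 2.280, -46.830 + 2.575] = [-49.110, -44.255]. RSS = √0.711865 = 0.844.

nominal=-46.830 wc=[-49.110,-44.255] rss=0.844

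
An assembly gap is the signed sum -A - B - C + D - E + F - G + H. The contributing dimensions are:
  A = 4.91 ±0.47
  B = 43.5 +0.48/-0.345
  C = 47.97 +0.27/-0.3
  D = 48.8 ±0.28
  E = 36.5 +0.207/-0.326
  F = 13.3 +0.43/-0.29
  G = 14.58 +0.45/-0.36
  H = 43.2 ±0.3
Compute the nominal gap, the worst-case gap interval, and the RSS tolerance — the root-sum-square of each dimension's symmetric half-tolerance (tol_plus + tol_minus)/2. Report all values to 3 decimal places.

Stack each dimension's contribution:
  -A: nom -4.910 → Σnom=-4.910; wc +0.470/-0.470 → slack +0.470/-0.470; half-tol=0.470, Σhalf²=0.220900
  -B: nom -43.500 → Σnom=-48.410; wc +0.345/-0.480 → slack +0.815/-0.950; half-tol=0.412, Σhalf²=0.391056
  -C: nom -47.970 → Σnom=-96.380; wc +0.300/-0.270 → slack +1.115/-1.220; half-tol=0.285, Σhalf²=0.472281
  +D: nom +48.800 → Σnom=-47.580; wc +0.280/-0.280 → slack +1.395/-1.500; half-tol=0.280, Σhalf²=0.550681
  -E: nom -36.500 → Σnom=-84.080; wc +0.326/-0.207 → slack +1.721/-1.707; half-tol=0.267, Σhalf²=0.621703
  +F: nom +13.300 → Σnom=-70.780; wc +0.430/-0.290 → slack +2.151/-1.997; half-tol=0.360, Σhalf²=0.751303
  -G: nom -14.580 → Σnom=-85.360; wc +0.360/-0.450 → slack +2.511/-2.447; half-tol=0.405, Σhalf²=0.915328
  +H: nom +43.200 → Σnom=-42.160; wc +0.300/-0.300 → slack +2.811/-2.747; half-tol=0.300, Σhalf²=1.005329
Nominal = -42.160. Worst-case = [-42.160 - 2.747, -42.160 + 2.811] = [-44.907, -39.349]. RSS = √1.005329 = 1.003.

nominal=-42.160 wc=[-44.907,-39.349] rss=1.003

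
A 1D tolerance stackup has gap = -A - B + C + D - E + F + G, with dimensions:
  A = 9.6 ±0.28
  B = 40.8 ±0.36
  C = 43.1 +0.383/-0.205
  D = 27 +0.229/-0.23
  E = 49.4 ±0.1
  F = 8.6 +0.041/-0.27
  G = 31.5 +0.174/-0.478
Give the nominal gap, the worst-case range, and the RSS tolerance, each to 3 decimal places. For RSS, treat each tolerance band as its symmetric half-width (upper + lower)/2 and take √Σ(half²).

nominal=10.400 wc=[8.477,11.967] rss=0.698

Stack each dimension's contribution:
  -A: nom -9.600 → Σnom=-9.600; wc +0.280/-0.280 → slack +0.280/-0.280; half-tol=0.280, Σhalf²=0.078400
  -B: nom -40.800 → Σnom=-50.400; wc +0.360/-0.360 → slack +0.640/-0.640; half-tol=0.360, Σhalf²=0.208000
  +C: nom +43.100 → Σnom=-7.300; wc +0.383/-0.205 → slack +1.023/-0.845; half-tol=0.294, Σhalf²=0.294436
  +D: nom +27.000 → Σnom=19.700; wc +0.229/-0.230 → slack +1.252/-1.075; half-tol=0.230, Σhalf²=0.347106
  -E: nom -49.400 → Σnom=-29.700; wc +0.100/-0.100 → slack +1.352/-1.175; half-tol=0.100, Σhalf²=0.357106
  +F: nom +8.600 → Σnom=-21.100; wc +0.041/-0.270 → slack +1.393/-1.445; half-tol=0.155, Σhalf²=0.381287
  +G: nom +31.500 → Σnom=10.400; wc +0.174/-0.478 → slack +1.567/-1.923; half-tol=0.326, Σhalf²=0.487563
Nominal = 10.400. Worst-case = [10.400 - 1.923, 10.400 + 1.567] = [8.477, 11.967]. RSS = √0.487563 = 0.698.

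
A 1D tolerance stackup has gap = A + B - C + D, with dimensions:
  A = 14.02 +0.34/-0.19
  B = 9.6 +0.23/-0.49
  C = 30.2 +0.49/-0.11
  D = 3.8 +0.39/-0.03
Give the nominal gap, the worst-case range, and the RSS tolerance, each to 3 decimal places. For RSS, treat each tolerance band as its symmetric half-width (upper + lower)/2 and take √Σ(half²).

nominal=-2.780 wc=[-3.980,-1.710] rss=0.578

Stack each dimension's contribution:
  +A: nom +14.020 → Σnom=14.020; wc +0.340/-0.190 → slack +0.340/-0.190; half-tol=0.265, Σhalf²=0.070225
  +B: nom +9.600 → Σnom=23.620; wc +0.230/-0.490 → slack +0.570/-0.680; half-tol=0.360, Σhalf²=0.199825
  -C: nom -30.200 → Σnom=-6.580; wc +0.110/-0.490 → slack +0.680/-1.170; half-tol=0.300, Σhalf²=0.289825
  +D: nom +3.800 → Σnom=-2.780; wc +0.390/-0.030 → slack +1.070/-1.200; half-tol=0.210, Σhalf²=0.333925
Nominal = -2.780. Worst-case = [-2.780 - 1.200, -2.780 + 1.070] = [-3.980, -1.710]. RSS = √0.333925 = 0.578.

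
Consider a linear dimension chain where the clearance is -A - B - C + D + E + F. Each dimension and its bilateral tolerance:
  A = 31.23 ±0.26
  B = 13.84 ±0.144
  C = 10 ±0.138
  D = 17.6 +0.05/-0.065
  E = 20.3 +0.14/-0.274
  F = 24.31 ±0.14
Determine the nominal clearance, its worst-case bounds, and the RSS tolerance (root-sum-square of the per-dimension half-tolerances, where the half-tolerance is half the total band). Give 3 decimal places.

nominal=7.140 wc=[6.119,8.012] rss=0.416

Stack each dimension's contribution:
  -A: nom -31.230 → Σnom=-31.230; wc +0.260/-0.260 → slack +0.260/-0.260; half-tol=0.260, Σhalf²=0.067600
  -B: nom -13.840 → Σnom=-45.070; wc +0.144/-0.144 → slack +0.404/-0.404; half-tol=0.144, Σhalf²=0.088336
  -C: nom -10.000 → Σnom=-55.070; wc +0.138/-0.138 → slack +0.542/-0.542; half-tol=0.138, Σhalf²=0.107380
  +D: nom +17.600 → Σnom=-37.470; wc +0.050/-0.065 → slack +0.592/-0.607; half-tol=0.058, Σhalf²=0.110686
  +E: nom +20.300 → Σnom=-17.170; wc +0.140/-0.274 → slack +0.732/-0.881; half-tol=0.207, Σhalf²=0.153535
  +F: nom +24.310 → Σnom=7.140; wc +0.140/-0.140 → slack +0.872/-1.021; half-tol=0.140, Σhalf²=0.173135
Nominal = 7.140. Worst-case = [7.140 - 1.021, 7.140 + 0.872] = [6.119, 8.012]. RSS = √0.173135 = 0.416.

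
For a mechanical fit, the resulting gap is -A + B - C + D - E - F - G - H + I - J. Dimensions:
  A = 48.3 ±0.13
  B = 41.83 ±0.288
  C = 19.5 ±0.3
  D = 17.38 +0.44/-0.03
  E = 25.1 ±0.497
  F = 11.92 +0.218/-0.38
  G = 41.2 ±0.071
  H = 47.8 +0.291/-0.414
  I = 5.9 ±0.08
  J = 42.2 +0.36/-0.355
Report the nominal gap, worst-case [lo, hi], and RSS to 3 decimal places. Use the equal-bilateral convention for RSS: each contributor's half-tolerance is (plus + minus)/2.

Stack each dimension's contribution:
  -A: nom -48.300 → Σnom=-48.300; wc +0.130/-0.130 → slack +0.130/-0.130; half-tol=0.130, Σhalf²=0.016900
  +B: nom +41.830 → Σnom=-6.470; wc +0.288/-0.288 → slack +0.418/-0.418; half-tol=0.288, Σhalf²=0.099844
  -C: nom -19.500 → Σnom=-25.970; wc +0.300/-0.300 → slack +0.718/-0.718; half-tol=0.300, Σhalf²=0.189844
  +D: nom +17.380 → Σnom=-8.590; wc +0.440/-0.030 → slack +1.158/-0.748; half-tol=0.235, Σhalf²=0.245069
  -E: nom -25.100 → Σnom=-33.690; wc +0.497/-0.497 → slack +1.655/-1.245; half-tol=0.497, Σhalf²=0.492078
  -F: nom -11.920 → Σnom=-45.610; wc +0.380/-0.218 → slack +2.035/-1.463; half-tol=0.299, Σhalf²=0.581479
  -G: nom -41.200 → Σnom=-86.810; wc +0.071/-0.071 → slack +2.106/-1.534; half-tol=0.071, Σhalf²=0.586520
  -H: nom -47.800 → Σnom=-134.610; wc +0.414/-0.291 → slack +2.520/-1.825; half-tol=0.352, Σhalf²=0.710776
  +I: nom +5.900 → Σnom=-128.710; wc +0.080/-0.080 → slack +2.600/-1.905; half-tol=0.080, Σhalf²=0.717176
  -J: nom -42.200 → Σnom=-170.910; wc +0.355/-0.360 → slack +2.955/-2.265; half-tol=0.357, Σhalf²=0.844982
Nominal = -170.910. Worst-case = [-170.910 - 2.265, -170.910 + 2.955] = [-173.175, -167.955]. RSS = √0.844982 = 0.919.

nominal=-170.910 wc=[-173.175,-167.955] rss=0.919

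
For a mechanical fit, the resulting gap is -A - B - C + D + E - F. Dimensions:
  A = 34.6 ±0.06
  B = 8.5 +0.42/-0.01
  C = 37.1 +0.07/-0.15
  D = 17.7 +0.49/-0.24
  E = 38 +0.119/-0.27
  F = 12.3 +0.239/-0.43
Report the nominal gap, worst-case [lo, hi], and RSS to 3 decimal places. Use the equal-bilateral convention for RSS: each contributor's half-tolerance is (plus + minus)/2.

Stack each dimension's contribution:
  -A: nom -34.600 → Σnom=-34.600; wc +0.060/-0.060 → slack +0.060/-0.060; half-tol=0.060, Σhalf²=0.003600
  -B: nom -8.500 → Σnom=-43.100; wc +0.010/-0.420 → slack +0.070/-0.480; half-tol=0.215, Σhalf²=0.049825
  -C: nom -37.100 → Σnom=-80.200; wc +0.150/-0.070 → slack +0.220/-0.550; half-tol=0.110, Σhalf²=0.061925
  +D: nom +17.700 → Σnom=-62.500; wc +0.490/-0.240 → slack +0.710/-0.790; half-tol=0.365, Σhalf²=0.195150
  +E: nom +38.000 → Σnom=-24.500; wc +0.119/-0.270 → slack +0.829/-1.060; half-tol=0.195, Σhalf²=0.232980
  -F: nom -12.300 → Σnom=-36.800; wc +0.430/-0.239 → slack +1.259/-1.299; half-tol=0.335, Σhalf²=0.344871
Nominal = -36.800. Worst-case = [-36.800 - 1.299, -36.800 + 1.259] = [-38.099, -35.541]. RSS = √0.344871 = 0.587.

nominal=-36.800 wc=[-38.099,-35.541] rss=0.587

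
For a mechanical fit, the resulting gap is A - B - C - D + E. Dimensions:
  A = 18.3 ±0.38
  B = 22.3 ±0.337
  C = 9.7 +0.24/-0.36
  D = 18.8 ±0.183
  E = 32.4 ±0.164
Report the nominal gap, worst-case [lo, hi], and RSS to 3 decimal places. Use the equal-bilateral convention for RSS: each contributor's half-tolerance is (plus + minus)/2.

nominal=-0.100 wc=[-1.404,1.324] rss=0.639

Stack each dimension's contribution:
  +A: nom +18.300 → Σnom=18.300; wc +0.380/-0.380 → slack +0.380/-0.380; half-tol=0.380, Σhalf²=0.144400
  -B: nom -22.300 → Σnom=-4.000; wc +0.337/-0.337 → slack +0.717/-0.717; half-tol=0.337, Σhalf²=0.257969
  -C: nom -9.700 → Σnom=-13.700; wc +0.360/-0.240 → slack +1.077/-0.957; half-tol=0.300, Σhalf²=0.347969
  -D: nom -18.800 → Σnom=-32.500; wc +0.183/-0.183 → slack +1.260/-1.140; half-tol=0.183, Σhalf²=0.381458
  +E: nom +32.400 → Σnom=-0.100; wc +0.164/-0.164 → slack +1.424/-1.304; half-tol=0.164, Σhalf²=0.408354
Nominal = -0.100. Worst-case = [-0.100 - 1.304, -0.100 + 1.424] = [-1.404, 1.324]. RSS = √0.408354 = 0.639.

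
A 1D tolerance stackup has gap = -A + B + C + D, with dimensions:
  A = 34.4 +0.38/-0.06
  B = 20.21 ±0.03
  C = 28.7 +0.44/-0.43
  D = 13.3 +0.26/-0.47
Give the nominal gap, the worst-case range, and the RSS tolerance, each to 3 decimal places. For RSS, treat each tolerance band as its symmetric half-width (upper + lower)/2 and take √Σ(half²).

nominal=27.810 wc=[26.500,28.600] rss=0.610

Stack each dimension's contribution:
  -A: nom -34.400 → Σnom=-34.400; wc +0.060/-0.380 → slack +0.060/-0.380; half-tol=0.220, Σhalf²=0.048400
  +B: nom +20.210 → Σnom=-14.190; wc +0.030/-0.030 → slack +0.090/-0.410; half-tol=0.030, Σhalf²=0.049300
  +C: nom +28.700 → Σnom=14.510; wc +0.440/-0.430 → slack +0.530/-0.840; half-tol=0.435, Σhalf²=0.238525
  +D: nom +13.300 → Σnom=27.810; wc +0.260/-0.470 → slack +0.790/-1.310; half-tol=0.365, Σhalf²=0.371750
Nominal = 27.810. Worst-case = [27.810 - 1.310, 27.810 + 0.790] = [26.500, 28.600]. RSS = √0.371750 = 0.610.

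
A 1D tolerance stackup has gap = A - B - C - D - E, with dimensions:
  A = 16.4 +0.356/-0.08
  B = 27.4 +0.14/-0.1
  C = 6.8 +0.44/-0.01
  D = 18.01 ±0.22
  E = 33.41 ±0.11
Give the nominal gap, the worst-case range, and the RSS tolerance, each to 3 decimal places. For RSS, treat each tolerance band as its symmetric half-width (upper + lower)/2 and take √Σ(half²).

Stack each dimension's contribution:
  +A: nom +16.400 → Σnom=16.400; wc +0.356/-0.080 → slack +0.356/-0.080; half-tol=0.218, Σhalf²=0.047524
  -B: nom -27.400 → Σnom=-11.000; wc +0.100/-0.140 → slack +0.456/-0.220; half-tol=0.120, Σhalf²=0.061924
  -C: nom -6.800 → Σnom=-17.800; wc +0.010/-0.440 → slack +0.466/-0.660; half-tol=0.225, Σhalf²=0.112549
  -D: nom -18.010 → Σnom=-35.810; wc +0.220/-0.220 → slack +0.686/-0.880; half-tol=0.220, Σhalf²=0.160949
  -E: nom -33.410 → Σnom=-69.220; wc +0.110/-0.110 → slack +0.796/-0.990; half-tol=0.110, Σhalf²=0.173049
Nominal = -69.220. Worst-case = [-69.220 - 0.990, -69.220 + 0.796] = [-70.210, -68.424]. RSS = √0.173049 = 0.416.

nominal=-69.220 wc=[-70.210,-68.424] rss=0.416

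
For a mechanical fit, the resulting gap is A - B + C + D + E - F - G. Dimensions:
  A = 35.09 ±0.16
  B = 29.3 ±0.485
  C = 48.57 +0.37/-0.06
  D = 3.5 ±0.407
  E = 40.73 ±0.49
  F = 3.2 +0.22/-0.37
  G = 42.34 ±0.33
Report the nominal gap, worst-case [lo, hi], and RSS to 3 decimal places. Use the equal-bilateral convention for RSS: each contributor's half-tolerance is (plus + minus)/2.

nominal=53.050 wc=[50.898,55.662] rss=0.953

Stack each dimension's contribution:
  +A: nom +35.090 → Σnom=35.090; wc +0.160/-0.160 → slack +0.160/-0.160; half-tol=0.160, Σhalf²=0.025600
  -B: nom -29.300 → Σnom=5.790; wc +0.485/-0.485 → slack +0.645/-0.645; half-tol=0.485, Σhalf²=0.260825
  +C: nom +48.570 → Σnom=54.360; wc +0.370/-0.060 → slack +1.015/-0.705; half-tol=0.215, Σhalf²=0.307050
  +D: nom +3.500 → Σnom=57.860; wc +0.407/-0.407 → slack +1.422/-1.112; half-tol=0.407, Σhalf²=0.472699
  +E: nom +40.730 → Σnom=98.590; wc +0.490/-0.490 → slack +1.912/-1.602; half-tol=0.490, Σhalf²=0.712799
  -F: nom -3.200 → Σnom=95.390; wc +0.370/-0.220 → slack +2.282/-1.822; half-tol=0.295, Σhalf²=0.799824
  -G: nom -42.340 → Σnom=53.050; wc +0.330/-0.330 → slack +2.612/-2.152; half-tol=0.330, Σhalf²=0.908724
Nominal = 53.050. Worst-case = [53.050 - 2.152, 53.050 + 2.612] = [50.898, 55.662]. RSS = √0.908724 = 0.953.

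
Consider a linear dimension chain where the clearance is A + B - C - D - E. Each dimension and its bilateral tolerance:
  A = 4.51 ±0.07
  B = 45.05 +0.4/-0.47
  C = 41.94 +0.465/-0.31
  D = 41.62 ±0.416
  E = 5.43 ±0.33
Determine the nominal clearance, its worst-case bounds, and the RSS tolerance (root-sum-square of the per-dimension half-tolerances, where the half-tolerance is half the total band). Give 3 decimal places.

nominal=-39.430 wc=[-41.181,-37.904] rss=0.791

Stack each dimension's contribution:
  +A: nom +4.510 → Σnom=4.510; wc +0.070/-0.070 → slack +0.070/-0.070; half-tol=0.070, Σhalf²=0.004900
  +B: nom +45.050 → Σnom=49.560; wc +0.400/-0.470 → slack +0.470/-0.540; half-tol=0.435, Σhalf²=0.194125
  -C: nom -41.940 → Σnom=7.620; wc +0.310/-0.465 → slack +0.780/-1.005; half-tol=0.388, Σhalf²=0.344281
  -D: nom -41.620 → Σnom=-34.000; wc +0.416/-0.416 → slack +1.196/-1.421; half-tol=0.416, Σhalf²=0.517337
  -E: nom -5.430 → Σnom=-39.430; wc +0.330/-0.330 → slack +1.526/-1.751; half-tol=0.330, Σhalf²=0.626237
Nominal = -39.430. Worst-case = [-39.430 - 1.751, -39.430 + 1.526] = [-41.181, -37.904]. RSS = √0.626237 = 0.791.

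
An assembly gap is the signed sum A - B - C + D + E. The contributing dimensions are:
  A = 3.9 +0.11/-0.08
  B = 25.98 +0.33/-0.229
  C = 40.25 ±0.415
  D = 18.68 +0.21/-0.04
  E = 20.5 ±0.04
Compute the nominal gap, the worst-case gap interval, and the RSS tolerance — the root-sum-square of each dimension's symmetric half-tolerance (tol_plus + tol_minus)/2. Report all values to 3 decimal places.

nominal=-23.150 wc=[-24.055,-22.146] rss=0.526

Stack each dimension's contribution:
  +A: nom +3.900 → Σnom=3.900; wc +0.110/-0.080 → slack +0.110/-0.080; half-tol=0.095, Σhalf²=0.009025
  -B: nom -25.980 → Σnom=-22.080; wc +0.229/-0.330 → slack +0.339/-0.410; half-tol=0.280, Σhalf²=0.087145
  -C: nom -40.250 → Σnom=-62.330; wc +0.415/-0.415 → slack +0.754/-0.825; half-tol=0.415, Σhalf²=0.259370
  +D: nom +18.680 → Σnom=-43.650; wc +0.210/-0.040 → slack +0.964/-0.865; half-tol=0.125, Σhalf²=0.274995
  +E: nom +20.500 → Σnom=-23.150; wc +0.040/-0.040 → slack +1.004/-0.905; half-tol=0.040, Σhalf²=0.276595
Nominal = -23.150. Worst-case = [-23.150 - 0.905, -23.150 + 1.004] = [-24.055, -22.146]. RSS = √0.276595 = 0.526.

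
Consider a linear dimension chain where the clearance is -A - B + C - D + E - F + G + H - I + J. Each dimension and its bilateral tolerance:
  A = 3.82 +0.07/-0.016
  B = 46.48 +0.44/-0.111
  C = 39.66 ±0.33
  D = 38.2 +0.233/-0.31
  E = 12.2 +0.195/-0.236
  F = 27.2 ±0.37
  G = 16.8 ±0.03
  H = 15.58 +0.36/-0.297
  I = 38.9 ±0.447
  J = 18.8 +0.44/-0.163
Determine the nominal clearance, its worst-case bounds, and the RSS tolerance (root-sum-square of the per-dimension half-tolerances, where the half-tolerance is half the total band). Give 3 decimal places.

Stack each dimension's contribution:
  -A: nom -3.820 → Σnom=-3.820; wc +0.016/-0.070 → slack +0.016/-0.070; half-tol=0.043, Σhalf²=0.001849
  -B: nom -46.480 → Σnom=-50.300; wc +0.111/-0.440 → slack +0.127/-0.510; half-tol=0.276, Σhalf²=0.077749
  +C: nom +39.660 → Σnom=-10.640; wc +0.330/-0.330 → slack +0.457/-0.840; half-tol=0.330, Σhalf²=0.186649
  -D: nom -38.200 → Σnom=-48.840; wc +0.310/-0.233 → slack +0.767/-1.073; half-tol=0.272, Σhalf²=0.260362
  +E: nom +12.200 → Σnom=-36.640; wc +0.195/-0.236 → slack +0.962/-1.309; half-tol=0.215, Σhalf²=0.306802
  -F: nom -27.200 → Σnom=-63.840; wc +0.370/-0.370 → slack +1.332/-1.679; half-tol=0.370, Σhalf²=0.443702
  +G: nom +16.800 → Σnom=-47.040; wc +0.030/-0.030 → slack +1.362/-1.709; half-tol=0.030, Σhalf²=0.444602
  +H: nom +15.580 → Σnom=-31.460; wc +0.360/-0.297 → slack +1.722/-2.006; half-tol=0.329, Σhalf²=0.552514
  -I: nom -38.900 → Σnom=-70.360; wc +0.447/-0.447 → slack +2.169/-2.453; half-tol=0.447, Σhalf²=0.752323
  +J: nom +18.800 → Σnom=-51.560; wc +0.440/-0.163 → slack +2.609/-2.616; half-tol=0.301, Σhalf²=0.843225
Nominal = -51.560. Worst-case = [-51.560 - 2.616, -51.560 + 2.609] = [-54.176, -48.951]. RSS = √0.843225 = 0.918.

nominal=-51.560 wc=[-54.176,-48.951] rss=0.918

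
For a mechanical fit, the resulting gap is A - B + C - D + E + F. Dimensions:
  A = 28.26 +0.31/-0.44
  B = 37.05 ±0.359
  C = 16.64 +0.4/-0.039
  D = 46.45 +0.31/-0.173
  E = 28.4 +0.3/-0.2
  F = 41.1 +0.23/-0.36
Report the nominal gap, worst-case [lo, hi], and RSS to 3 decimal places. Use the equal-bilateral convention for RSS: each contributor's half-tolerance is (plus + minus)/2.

nominal=30.900 wc=[29.192,32.672] rss=0.725

Stack each dimension's contribution:
  +A: nom +28.260 → Σnom=28.260; wc +0.310/-0.440 → slack +0.310/-0.440; half-tol=0.375, Σhalf²=0.140625
  -B: nom -37.050 → Σnom=-8.790; wc +0.359/-0.359 → slack +0.669/-0.799; half-tol=0.359, Σhalf²=0.269506
  +C: nom +16.640 → Σnom=7.850; wc +0.400/-0.039 → slack +1.069/-0.838; half-tol=0.220, Σhalf²=0.317686
  -D: nom -46.450 → Σnom=-38.600; wc +0.173/-0.310 → slack +1.242/-1.148; half-tol=0.241, Σhalf²=0.376009
  +E: nom +28.400 → Σnom=-10.200; wc +0.300/-0.200 → slack +1.542/-1.348; half-tol=0.250, Σhalf²=0.438509
  +F: nom +41.100 → Σnom=30.900; wc +0.230/-0.360 → slack +1.772/-1.708; half-tol=0.295, Σhalf²=0.525533
Nominal = 30.900. Worst-case = [30.900 - 1.708, 30.900 + 1.772] = [29.192, 32.672]. RSS = √0.525533 = 0.725.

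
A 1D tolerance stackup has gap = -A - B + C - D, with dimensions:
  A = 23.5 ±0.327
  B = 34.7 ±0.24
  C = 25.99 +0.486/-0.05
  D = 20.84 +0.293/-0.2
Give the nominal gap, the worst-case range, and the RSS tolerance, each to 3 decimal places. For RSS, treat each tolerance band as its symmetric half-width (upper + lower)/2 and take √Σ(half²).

nominal=-53.050 wc=[-53.960,-51.797] rss=0.545

Stack each dimension's contribution:
  -A: nom -23.500 → Σnom=-23.500; wc +0.327/-0.327 → slack +0.327/-0.327; half-tol=0.327, Σhalf²=0.106929
  -B: nom -34.700 → Σnom=-58.200; wc +0.240/-0.240 → slack +0.567/-0.567; half-tol=0.240, Σhalf²=0.164529
  +C: nom +25.990 → Σnom=-32.210; wc +0.486/-0.050 → slack +1.053/-0.617; half-tol=0.268, Σhalf²=0.236353
  -D: nom -20.840 → Σnom=-53.050; wc +0.200/-0.293 → slack +1.253/-0.910; half-tol=0.246, Σhalf²=0.297115
Nominal = -53.050. Worst-case = [-53.050 - 0.910, -53.050 + 1.253] = [-53.960, -51.797]. RSS = √0.297115 = 0.545.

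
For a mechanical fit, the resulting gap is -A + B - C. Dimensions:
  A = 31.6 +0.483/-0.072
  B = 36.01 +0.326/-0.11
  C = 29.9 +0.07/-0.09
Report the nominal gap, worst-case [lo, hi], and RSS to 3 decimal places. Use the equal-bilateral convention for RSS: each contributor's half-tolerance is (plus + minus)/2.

nominal=-25.490 wc=[-26.153,-25.002] rss=0.362

Stack each dimension's contribution:
  -A: nom -31.600 → Σnom=-31.600; wc +0.072/-0.483 → slack +0.072/-0.483; half-tol=0.277, Σhalf²=0.077006
  +B: nom +36.010 → Σnom=4.410; wc +0.326/-0.110 → slack +0.398/-0.593; half-tol=0.218, Σhalf²=0.124530
  -C: nom -29.900 → Σnom=-25.490; wc +0.090/-0.070 → slack +0.488/-0.663; half-tol=0.080, Σhalf²=0.130930
Nominal = -25.490. Worst-case = [-25.490 - 0.663, -25.490 + 0.488] = [-26.153, -25.002]. RSS = √0.130930 = 0.362.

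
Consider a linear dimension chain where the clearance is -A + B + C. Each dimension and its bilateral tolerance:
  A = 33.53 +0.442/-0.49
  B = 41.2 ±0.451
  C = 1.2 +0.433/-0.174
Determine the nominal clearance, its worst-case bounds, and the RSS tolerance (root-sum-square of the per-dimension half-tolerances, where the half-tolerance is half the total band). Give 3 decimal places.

Stack each dimension's contribution:
  -A: nom -33.530 → Σnom=-33.530; wc +0.490/-0.442 → slack +0.490/-0.442; half-tol=0.466, Σhalf²=0.217156
  +B: nom +41.200 → Σnom=7.670; wc +0.451/-0.451 → slack +0.941/-0.893; half-tol=0.451, Σhalf²=0.420557
  +C: nom +1.200 → Σnom=8.870; wc +0.433/-0.174 → slack +1.374/-1.067; half-tol=0.303, Σhalf²=0.512669
Nominal = 8.870. Worst-case = [8.870 - 1.067, 8.870 + 1.374] = [7.803, 10.244]. RSS = √0.512669 = 0.716.

nominal=8.870 wc=[7.803,10.244] rss=0.716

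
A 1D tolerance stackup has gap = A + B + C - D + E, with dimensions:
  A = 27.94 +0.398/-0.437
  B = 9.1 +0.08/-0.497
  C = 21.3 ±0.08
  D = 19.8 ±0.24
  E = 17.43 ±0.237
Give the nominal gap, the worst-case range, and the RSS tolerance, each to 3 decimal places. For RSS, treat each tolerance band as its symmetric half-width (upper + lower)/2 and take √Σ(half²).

Stack each dimension's contribution:
  +A: nom +27.940 → Σnom=27.940; wc +0.398/-0.437 → slack +0.398/-0.437; half-tol=0.417, Σhalf²=0.174306
  +B: nom +9.100 → Σnom=37.040; wc +0.080/-0.497 → slack +0.478/-0.934; half-tol=0.288, Σhalf²=0.257539
  +C: nom +21.300 → Σnom=58.340; wc +0.080/-0.080 → slack +0.558/-1.014; half-tol=0.080, Σhalf²=0.263939
  -D: nom -19.800 → Σnom=38.540; wc +0.240/-0.240 → slack +0.798/-1.254; half-tol=0.240, Σhalf²=0.321539
  +E: nom +17.430 → Σnom=55.970; wc +0.237/-0.237 → slack +1.035/-1.491; half-tol=0.237, Σhalf²=0.377707
Nominal = 55.970. Worst-case = [55.970 - 1.491, 55.970 + 1.035] = [54.479, 57.005]. RSS = √0.377707 = 0.615.

nominal=55.970 wc=[54.479,57.005] rss=0.615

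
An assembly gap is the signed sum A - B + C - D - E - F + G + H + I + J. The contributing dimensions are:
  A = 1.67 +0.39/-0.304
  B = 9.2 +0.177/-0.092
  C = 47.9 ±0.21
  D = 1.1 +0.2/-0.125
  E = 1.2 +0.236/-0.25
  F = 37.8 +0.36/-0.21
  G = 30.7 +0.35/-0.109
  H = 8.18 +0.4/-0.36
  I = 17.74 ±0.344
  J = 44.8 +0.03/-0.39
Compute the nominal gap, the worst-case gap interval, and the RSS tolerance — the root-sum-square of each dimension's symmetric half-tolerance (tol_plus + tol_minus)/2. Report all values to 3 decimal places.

Stack each dimension's contribution:
  +A: nom +1.670 → Σnom=1.670; wc +0.390/-0.304 → slack +0.390/-0.304; half-tol=0.347, Σhalf²=0.120409
  -B: nom -9.200 → Σnom=-7.530; wc +0.092/-0.177 → slack +0.482/-0.481; half-tol=0.135, Σhalf²=0.138499
  +C: nom +47.900 → Σnom=40.370; wc +0.210/-0.210 → slack +0.692/-0.691; half-tol=0.210, Σhalf²=0.182599
  -D: nom -1.100 → Σnom=39.270; wc +0.125/-0.200 → slack +0.817/-0.891; half-tol=0.163, Σhalf²=0.209005
  -E: nom -1.200 → Σnom=38.070; wc +0.250/-0.236 → slack +1.067/-1.127; half-tol=0.243, Σhalf²=0.268054
  -F: nom -37.800 → Σnom=0.270; wc +0.210/-0.360 → slack +1.277/-1.487; half-tol=0.285, Σhalf²=0.349279
  +G: nom +30.700 → Σnom=30.970; wc +0.350/-0.109 → slack +1.627/-1.596; half-tol=0.229, Σhalf²=0.401950
  +H: nom +8.180 → Σnom=39.150; wc +0.400/-0.360 → slack +2.027/-1.956; half-tol=0.380, Σhalf²=0.546350
  +I: nom +17.740 → Σnom=56.890; wc +0.344/-0.344 → slack +2.371/-2.300; half-tol=0.344, Σhalf²=0.664686
  +J: nom +44.800 → Σnom=101.690; wc +0.030/-0.390 → slack +2.401/-2.690; half-tol=0.210, Σhalf²=0.708786
Nominal = 101.690. Worst-case = [101.690 - 2.690, 101.690 + 2.401] = [99.000, 104.091]. RSS = √0.708786 = 0.842.

nominal=101.690 wc=[99.000,104.091] rss=0.842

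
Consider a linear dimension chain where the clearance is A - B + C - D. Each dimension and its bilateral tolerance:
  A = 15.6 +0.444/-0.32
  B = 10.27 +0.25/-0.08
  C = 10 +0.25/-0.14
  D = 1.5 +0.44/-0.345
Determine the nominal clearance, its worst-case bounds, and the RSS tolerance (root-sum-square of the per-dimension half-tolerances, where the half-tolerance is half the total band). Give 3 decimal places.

Stack each dimension's contribution:
  +A: nom +15.600 → Σnom=15.600; wc +0.444/-0.320 → slack +0.444/-0.320; half-tol=0.382, Σhalf²=0.145924
  -B: nom -10.270 → Σnom=5.330; wc +0.080/-0.250 → slack +0.524/-0.570; half-tol=0.165, Σhalf²=0.173149
  +C: nom +10.000 → Σnom=15.330; wc +0.250/-0.140 → slack +0.774/-0.710; half-tol=0.195, Σhalf²=0.211174
  -D: nom -1.500 → Σnom=13.830; wc +0.345/-0.440 → slack +1.119/-1.150; half-tol=0.392, Σhalf²=0.365230
Nominal = 13.830. Worst-case = [13.830 - 1.150, 13.830 + 1.119] = [12.680, 14.949]. RSS = √0.365230 = 0.604.

nominal=13.830 wc=[12.680,14.949] rss=0.604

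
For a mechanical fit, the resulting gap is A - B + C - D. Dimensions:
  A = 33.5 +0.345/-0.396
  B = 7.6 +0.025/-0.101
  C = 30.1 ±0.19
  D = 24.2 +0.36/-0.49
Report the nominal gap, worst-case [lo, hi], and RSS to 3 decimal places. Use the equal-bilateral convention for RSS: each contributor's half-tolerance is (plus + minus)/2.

Stack each dimension's contribution:
  +A: nom +33.500 → Σnom=33.500; wc +0.345/-0.396 → slack +0.345/-0.396; half-tol=0.370, Σhalf²=0.137270
  -B: nom -7.600 → Σnom=25.900; wc +0.101/-0.025 → slack +0.446/-0.421; half-tol=0.063, Σhalf²=0.141239
  +C: nom +30.100 → Σnom=56.000; wc +0.190/-0.190 → slack +0.636/-0.611; half-tol=0.190, Σhalf²=0.177339
  -D: nom -24.200 → Σnom=31.800; wc +0.490/-0.360 → slack +1.126/-0.971; half-tol=0.425, Σhalf²=0.357964
Nominal = 31.800. Worst-case = [31.800 - 0.971, 31.800 + 1.126] = [30.829, 32.926]. RSS = √0.357964 = 0.598.

nominal=31.800 wc=[30.829,32.926] rss=0.598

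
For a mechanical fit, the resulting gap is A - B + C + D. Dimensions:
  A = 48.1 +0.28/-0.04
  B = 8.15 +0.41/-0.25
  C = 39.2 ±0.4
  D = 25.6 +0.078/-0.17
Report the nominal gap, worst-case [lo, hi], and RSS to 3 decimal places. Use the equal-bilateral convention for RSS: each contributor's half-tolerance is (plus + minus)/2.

nominal=104.750 wc=[103.730,105.758] rss=0.557

Stack each dimension's contribution:
  +A: nom +48.100 → Σnom=48.100; wc +0.280/-0.040 → slack +0.280/-0.040; half-tol=0.160, Σhalf²=0.025600
  -B: nom -8.150 → Σnom=39.950; wc +0.250/-0.410 → slack +0.530/-0.450; half-tol=0.330, Σhalf²=0.134500
  +C: nom +39.200 → Σnom=79.150; wc +0.400/-0.400 → slack +0.930/-0.850; half-tol=0.400, Σhalf²=0.294500
  +D: nom +25.600 → Σnom=104.750; wc +0.078/-0.170 → slack +1.008/-1.020; half-tol=0.124, Σhalf²=0.309876
Nominal = 104.750. Worst-case = [104.750 - 1.020, 104.750 + 1.008] = [103.730, 105.758]. RSS = √0.309876 = 0.557.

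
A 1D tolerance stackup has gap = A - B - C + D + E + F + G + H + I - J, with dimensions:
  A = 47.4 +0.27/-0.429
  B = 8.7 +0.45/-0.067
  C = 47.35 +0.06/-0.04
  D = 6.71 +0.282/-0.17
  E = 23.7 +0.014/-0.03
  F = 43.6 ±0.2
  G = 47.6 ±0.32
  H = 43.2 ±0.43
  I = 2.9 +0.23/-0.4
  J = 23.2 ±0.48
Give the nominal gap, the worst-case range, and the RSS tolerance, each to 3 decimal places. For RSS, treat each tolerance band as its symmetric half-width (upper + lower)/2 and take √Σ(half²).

nominal=135.860 wc=[132.891,138.193] rss=0.949

Stack each dimension's contribution:
  +A: nom +47.400 → Σnom=47.400; wc +0.270/-0.429 → slack +0.270/-0.429; half-tol=0.350, Σhalf²=0.122150
  -B: nom -8.700 → Σnom=38.700; wc +0.067/-0.450 → slack +0.337/-0.879; half-tol=0.259, Σhalf²=0.188973
  -C: nom -47.350 → Σnom=-8.650; wc +0.040/-0.060 → slack +0.377/-0.939; half-tol=0.050, Σhalf²=0.191473
  +D: nom +6.710 → Σnom=-1.940; wc +0.282/-0.170 → slack +0.659/-1.109; half-tol=0.226, Σhalf²=0.242549
  +E: nom +23.700 → Σnom=21.760; wc +0.014/-0.030 → slack +0.673/-1.139; half-tol=0.022, Σhalf²=0.243033
  +F: nom +43.600 → Σnom=65.360; wc +0.200/-0.200 → slack +0.873/-1.339; half-tol=0.200, Σhalf²=0.283033
  +G: nom +47.600 → Σnom=112.960; wc +0.320/-0.320 → slack +1.193/-1.659; half-tol=0.320, Σhalf²=0.385433
  +H: nom +43.200 → Σnom=156.160; wc +0.430/-0.430 → slack +1.623/-2.089; half-tol=0.430, Σhalf²=0.570333
  +I: nom +2.900 → Σnom=159.060; wc +0.230/-0.400 → slack +1.853/-2.489; half-tol=0.315, Σhalf²=0.669558
  -J: nom -23.200 → Σnom=135.860; wc +0.480/-0.480 → slack +2.333/-2.969; half-tol=0.480, Σhalf²=0.899957
Nominal = 135.860. Worst-case = [135.860 - 2.969, 135.860 + 2.333] = [132.891, 138.193]. RSS = √0.899957 = 0.949.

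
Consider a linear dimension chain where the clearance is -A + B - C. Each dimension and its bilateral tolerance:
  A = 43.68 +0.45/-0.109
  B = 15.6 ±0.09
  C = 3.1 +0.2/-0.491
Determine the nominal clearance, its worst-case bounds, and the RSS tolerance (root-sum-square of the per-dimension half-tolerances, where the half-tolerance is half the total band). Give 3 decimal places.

nominal=-31.180 wc=[-31.920,-30.490] rss=0.453

Stack each dimension's contribution:
  -A: nom -43.680 → Σnom=-43.680; wc +0.109/-0.450 → slack +0.109/-0.450; half-tol=0.280, Σhalf²=0.078120
  +B: nom +15.600 → Σnom=-28.080; wc +0.090/-0.090 → slack +0.199/-0.540; half-tol=0.090, Σhalf²=0.086220
  -C: nom -3.100 → Σnom=-31.180; wc +0.491/-0.200 → slack +0.690/-0.740; half-tol=0.346, Σhalf²=0.205591
Nominal = -31.180. Worst-case = [-31.180 - 0.740, -31.180 + 0.690] = [-31.920, -30.490]. RSS = √0.205591 = 0.453.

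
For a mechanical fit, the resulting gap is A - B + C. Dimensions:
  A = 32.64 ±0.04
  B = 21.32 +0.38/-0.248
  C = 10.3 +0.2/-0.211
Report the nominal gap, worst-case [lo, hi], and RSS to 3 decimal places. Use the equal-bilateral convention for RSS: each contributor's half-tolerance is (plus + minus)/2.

nominal=21.620 wc=[20.989,22.108] rss=0.377

Stack each dimension's contribution:
  +A: nom +32.640 → Σnom=32.640; wc +0.040/-0.040 → slack +0.040/-0.040; half-tol=0.040, Σhalf²=0.001600
  -B: nom -21.320 → Σnom=11.320; wc +0.248/-0.380 → slack +0.288/-0.420; half-tol=0.314, Σhalf²=0.100196
  +C: nom +10.300 → Σnom=21.620; wc +0.200/-0.211 → slack +0.488/-0.631; half-tol=0.206, Σhalf²=0.142426
Nominal = 21.620. Worst-case = [21.620 - 0.631, 21.620 + 0.488] = [20.989, 22.108]. RSS = √0.142426 = 0.377.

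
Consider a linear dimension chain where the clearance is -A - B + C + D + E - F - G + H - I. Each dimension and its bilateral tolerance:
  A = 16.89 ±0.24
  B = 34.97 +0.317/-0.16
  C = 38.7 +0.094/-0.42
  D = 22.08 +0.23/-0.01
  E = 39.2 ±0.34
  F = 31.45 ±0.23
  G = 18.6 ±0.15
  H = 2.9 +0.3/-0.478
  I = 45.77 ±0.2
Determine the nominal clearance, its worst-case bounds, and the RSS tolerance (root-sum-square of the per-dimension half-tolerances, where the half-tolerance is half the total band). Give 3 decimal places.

Stack each dimension's contribution:
  -A: nom -16.890 → Σnom=-16.890; wc +0.240/-0.240 → slack +0.240/-0.240; half-tol=0.240, Σhalf²=0.057600
  -B: nom -34.970 → Σnom=-51.860; wc +0.160/-0.317 → slack +0.400/-0.557; half-tol=0.238, Σhalf²=0.114482
  +C: nom +38.700 → Σnom=-13.160; wc +0.094/-0.420 → slack +0.494/-0.977; half-tol=0.257, Σhalf²=0.180531
  +D: nom +22.080 → Σnom=8.920; wc +0.230/-0.010 → slack +0.724/-0.987; half-tol=0.120, Σhalf²=0.194931
  +E: nom +39.200 → Σnom=48.120; wc +0.340/-0.340 → slack +1.064/-1.327; half-tol=0.340, Σhalf²=0.310531
  -F: nom -31.450 → Σnom=16.670; wc +0.230/-0.230 → slack +1.294/-1.557; half-tol=0.230, Σhalf²=0.363431
  -G: nom -18.600 → Σnom=-1.930; wc +0.150/-0.150 → slack +1.444/-1.707; half-tol=0.150, Σhalf²=0.385931
  +H: nom +2.900 → Σnom=0.970; wc +0.300/-0.478 → slack +1.744/-2.185; half-tol=0.389, Σhalf²=0.537252
  -I: nom -45.770 → Σnom=-44.800; wc +0.200/-0.200 → slack +1.944/-2.385; half-tol=0.200, Σhalf²=0.577252
Nominal = -44.800. Worst-case = [-44.800 - 2.385, -44.800 + 1.944] = [-47.185, -42.856]. RSS = √0.577252 = 0.760.

nominal=-44.800 wc=[-47.185,-42.856] rss=0.760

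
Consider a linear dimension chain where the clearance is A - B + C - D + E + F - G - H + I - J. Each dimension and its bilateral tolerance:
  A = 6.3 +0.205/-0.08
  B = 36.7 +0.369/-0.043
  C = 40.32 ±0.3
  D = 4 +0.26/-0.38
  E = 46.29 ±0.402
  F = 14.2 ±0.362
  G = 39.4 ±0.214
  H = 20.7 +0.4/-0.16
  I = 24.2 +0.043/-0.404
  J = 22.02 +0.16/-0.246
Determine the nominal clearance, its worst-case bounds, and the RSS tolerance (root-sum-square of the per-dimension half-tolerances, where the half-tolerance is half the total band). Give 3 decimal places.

Stack each dimension's contribution:
  +A: nom +6.300 → Σnom=6.300; wc +0.205/-0.080 → slack +0.205/-0.080; half-tol=0.142, Σhalf²=0.020306
  -B: nom -36.700 → Σnom=-30.400; wc +0.043/-0.369 → slack +0.248/-0.449; half-tol=0.206, Σhalf²=0.062742
  +C: nom +40.320 → Σnom=9.920; wc +0.300/-0.300 → slack +0.548/-0.749; half-tol=0.300, Σhalf²=0.152742
  -D: nom -4.000 → Σnom=5.920; wc +0.380/-0.260 → slack +0.928/-1.009; half-tol=0.320, Σhalf²=0.255142
  +E: nom +46.290 → Σnom=52.210; wc +0.402/-0.402 → slack +1.330/-1.411; half-tol=0.402, Σhalf²=0.416746
  +F: nom +14.200 → Σnom=66.410; wc +0.362/-0.362 → slack +1.692/-1.773; half-tol=0.362, Σhalf²=0.547790
  -G: nom -39.400 → Σnom=27.010; wc +0.214/-0.214 → slack +1.906/-1.987; half-tol=0.214, Σhalf²=0.593586
  -H: nom -20.700 → Σnom=6.310; wc +0.160/-0.400 → slack +2.066/-2.387; half-tol=0.280, Σhalf²=0.671986
  +I: nom +24.200 → Σnom=30.510; wc +0.043/-0.404 → slack +2.109/-2.791; half-tol=0.224, Σhalf²=0.721939
  -J: nom -22.020 → Σnom=8.490; wc +0.246/-0.160 → slack +2.355/-2.951; half-tol=0.203, Σhalf²=0.763148
Nominal = 8.490. Worst-case = [8.490 - 2.951, 8.490 + 2.355] = [5.539, 10.845]. RSS = √0.763148 = 0.874.

nominal=8.490 wc=[5.539,10.845] rss=0.874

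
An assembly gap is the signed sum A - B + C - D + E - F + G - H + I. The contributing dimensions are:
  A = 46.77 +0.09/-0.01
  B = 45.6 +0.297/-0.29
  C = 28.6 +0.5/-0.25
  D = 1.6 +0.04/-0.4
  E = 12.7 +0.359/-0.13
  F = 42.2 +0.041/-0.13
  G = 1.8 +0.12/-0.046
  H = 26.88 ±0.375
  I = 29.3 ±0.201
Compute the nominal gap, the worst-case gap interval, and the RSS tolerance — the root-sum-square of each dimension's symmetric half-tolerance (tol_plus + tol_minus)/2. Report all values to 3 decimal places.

nominal=2.890 wc=[1.500,5.355] rss=0.730

Stack each dimension's contribution:
  +A: nom +46.770 → Σnom=46.770; wc +0.090/-0.010 → slack +0.090/-0.010; half-tol=0.050, Σhalf²=0.002500
  -B: nom -45.600 → Σnom=1.170; wc +0.290/-0.297 → slack +0.380/-0.307; half-tol=0.293, Σhalf²=0.088642
  +C: nom +28.600 → Σnom=29.770; wc +0.500/-0.250 → slack +0.880/-0.557; half-tol=0.375, Σhalf²=0.229267
  -D: nom -1.600 → Σnom=28.170; wc +0.400/-0.040 → slack +1.280/-0.597; half-tol=0.220, Σhalf²=0.277667
  +E: nom +12.700 → Σnom=40.870; wc +0.359/-0.130 → slack +1.639/-0.727; half-tol=0.244, Σhalf²=0.337447
  -F: nom -42.200 → Σnom=-1.330; wc +0.130/-0.041 → slack +1.769/-0.768; half-tol=0.086, Σhalf²=0.344758
  +G: nom +1.800 → Σnom=0.470; wc +0.120/-0.046 → slack +1.889/-0.814; half-tol=0.083, Σhalf²=0.351647
  -H: nom -26.880 → Σnom=-26.410; wc +0.375/-0.375 → slack +2.264/-1.189; half-tol=0.375, Σhalf²=0.492272
  +I: nom +29.300 → Σnom=2.890; wc +0.201/-0.201 → slack +2.465/-1.390; half-tol=0.201, Σhalf²=0.532673
Nominal = 2.890. Worst-case = [2.890 - 1.390, 2.890 + 2.465] = [1.500, 5.355]. RSS = √0.532673 = 0.730.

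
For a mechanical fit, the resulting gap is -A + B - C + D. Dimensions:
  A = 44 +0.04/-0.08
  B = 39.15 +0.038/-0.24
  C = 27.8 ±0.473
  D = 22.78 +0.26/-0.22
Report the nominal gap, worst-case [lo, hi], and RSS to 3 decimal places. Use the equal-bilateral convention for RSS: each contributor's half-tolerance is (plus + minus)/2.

nominal=-9.870 wc=[-10.843,-9.019] rss=0.552

Stack each dimension's contribution:
  -A: nom -44.000 → Σnom=-44.000; wc +0.080/-0.040 → slack +0.080/-0.040; half-tol=0.060, Σhalf²=0.003600
  +B: nom +39.150 → Σnom=-4.850; wc +0.038/-0.240 → slack +0.118/-0.280; half-tol=0.139, Σhalf²=0.022921
  -C: nom -27.800 → Σnom=-32.650; wc +0.473/-0.473 → slack +0.591/-0.753; half-tol=0.473, Σhalf²=0.246650
  +D: nom +22.780 → Σnom=-9.870; wc +0.260/-0.220 → slack +0.851/-0.973; half-tol=0.240, Σhalf²=0.304250
Nominal = -9.870. Worst-case = [-9.870 - 0.973, -9.870 + 0.851] = [-10.843, -9.019]. RSS = √0.304250 = 0.552.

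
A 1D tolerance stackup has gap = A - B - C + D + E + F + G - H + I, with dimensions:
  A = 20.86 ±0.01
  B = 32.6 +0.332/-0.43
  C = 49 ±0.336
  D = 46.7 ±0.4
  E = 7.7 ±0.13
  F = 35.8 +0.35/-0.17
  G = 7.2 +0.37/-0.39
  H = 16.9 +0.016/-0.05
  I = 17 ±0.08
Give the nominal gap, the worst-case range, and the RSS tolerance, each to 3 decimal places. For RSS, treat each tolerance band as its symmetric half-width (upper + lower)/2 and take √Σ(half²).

Stack each dimension's contribution:
  +A: nom +20.860 → Σnom=20.860; wc +0.010/-0.010 → slack +0.010/-0.010; half-tol=0.010, Σhalf²=0.000100
  -B: nom -32.600 → Σnom=-11.740; wc +0.430/-0.332 → slack +0.440/-0.342; half-tol=0.381, Σhalf²=0.145261
  -C: nom -49.000 → Σnom=-60.740; wc +0.336/-0.336 → slack +0.776/-0.678; half-tol=0.336, Σhalf²=0.258157
  +D: nom +46.700 → Σnom=-14.040; wc +0.400/-0.400 → slack +1.176/-1.078; half-tol=0.400, Σhalf²=0.418157
  +E: nom +7.700 → Σnom=-6.340; wc +0.130/-0.130 → slack +1.306/-1.208; half-tol=0.130, Σhalf²=0.435057
  +F: nom +35.800 → Σnom=29.460; wc +0.350/-0.170 → slack +1.656/-1.378; half-tol=0.260, Σhalf²=0.502657
  +G: nom +7.200 → Σnom=36.660; wc +0.370/-0.390 → slack +2.026/-1.768; half-tol=0.380, Σhalf²=0.647057
  -H: nom -16.900 → Σnom=19.760; wc +0.050/-0.016 → slack +2.076/-1.784; half-tol=0.033, Σhalf²=0.648146
  +I: nom +17.000 → Σnom=36.760; wc +0.080/-0.080 → slack +2.156/-1.864; half-tol=0.080, Σhalf²=0.654546
Nominal = 36.760. Worst-case = [36.760 - 1.864, 36.760 + 2.156] = [34.896, 38.916]. RSS = √0.654546 = 0.809.

nominal=36.760 wc=[34.896,38.916] rss=0.809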